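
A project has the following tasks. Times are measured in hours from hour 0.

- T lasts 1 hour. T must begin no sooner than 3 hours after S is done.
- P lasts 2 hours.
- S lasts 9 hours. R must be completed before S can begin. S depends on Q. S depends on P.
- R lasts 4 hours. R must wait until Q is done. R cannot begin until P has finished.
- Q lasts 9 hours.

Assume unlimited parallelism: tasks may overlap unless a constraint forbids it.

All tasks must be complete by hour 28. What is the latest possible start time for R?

11

Nothing follows T; the deadline of hour 28 is its only limit. It must start by 28 − 1 = hour 27.
Since T (must start by hour 27, minus 3-hour gap → hour 24) depends on it, S must finish by hour 24. Backing off its 9-hour duration gives a latest start of hour 15.
Since S (must start by hour 15) depends on it, R must finish by hour 15. Backing off its 4-hour duration gives a latest start of hour 11.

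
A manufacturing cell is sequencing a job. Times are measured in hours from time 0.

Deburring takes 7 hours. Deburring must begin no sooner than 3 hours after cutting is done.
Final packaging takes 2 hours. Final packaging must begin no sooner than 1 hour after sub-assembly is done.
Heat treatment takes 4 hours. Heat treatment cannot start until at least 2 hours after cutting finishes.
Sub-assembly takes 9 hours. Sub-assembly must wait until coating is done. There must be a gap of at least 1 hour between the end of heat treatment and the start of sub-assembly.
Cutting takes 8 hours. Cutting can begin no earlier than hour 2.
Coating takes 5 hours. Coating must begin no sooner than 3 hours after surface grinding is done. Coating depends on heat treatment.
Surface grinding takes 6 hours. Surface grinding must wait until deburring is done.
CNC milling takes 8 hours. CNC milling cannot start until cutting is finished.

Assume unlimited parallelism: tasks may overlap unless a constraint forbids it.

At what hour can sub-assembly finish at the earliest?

43

Cutting waits on its own release at hour 2, so it starts at hour 2 and finishes at 2 + 8 = hour 10.
Heat treatment cannot begin until cutting (finishes hour 10, plus 2-hour gap → hour 12). It runs from hour 12 to 12 + 4 = hour 16.
After cutting (finishes hour 10, plus 3-hour gap → hour 13), deburring can start at hour 13 and finishes at hour 20.
Surface grinding waits on deburring (finishes hour 20), so it starts at hour 20 and finishes at 20 + 6 = hour 26.
Coating has to wait for surface grinding (finishes hour 26, plus 3-hour gap → hour 29); heat treatment (finishes hour 16). The latest of these is hour 29, so coating runs hour 29 to 29 + 5 = hour 34.
Sub-assembly cannot start until coating (finishes hour 34); heat treatment (finishes hour 16, plus 1-hour gap → hour 17). The controlling bound is hour 34, so sub-assembly finishes at 34 + 9 = hour 43.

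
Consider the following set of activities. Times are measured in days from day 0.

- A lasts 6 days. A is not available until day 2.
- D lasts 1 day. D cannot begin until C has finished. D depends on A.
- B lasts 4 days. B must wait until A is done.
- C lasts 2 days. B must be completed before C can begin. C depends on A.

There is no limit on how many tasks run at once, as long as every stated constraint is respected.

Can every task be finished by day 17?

Yes

After its own release at day 2, A can start at day 2 and finishes at day 8.
After A (finishes day 8), B can start at day 8 and finishes at day 12.
C has to wait for B (finishes day 12); A (finishes day 8). The latest of these is day 12, so C runs day 12 to 12 + 2 = day 14.
For D: C (finishes day 14); A (finishes day 8). Taking the maximum gives a start of day 14, and it finishes at 14 + 1 = day 15.
Every task is finished by day 15, which is no later than the deadline of 17, so the schedule is feasible.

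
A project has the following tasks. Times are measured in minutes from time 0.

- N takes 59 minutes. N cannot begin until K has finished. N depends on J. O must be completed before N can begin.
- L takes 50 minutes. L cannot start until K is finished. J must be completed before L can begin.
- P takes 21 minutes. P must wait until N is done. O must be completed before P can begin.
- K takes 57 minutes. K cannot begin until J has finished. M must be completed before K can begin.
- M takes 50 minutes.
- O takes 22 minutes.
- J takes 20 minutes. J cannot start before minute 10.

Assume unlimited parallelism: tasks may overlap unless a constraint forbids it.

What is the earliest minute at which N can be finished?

O can start immediately at minute 0; it finishes at minute 22.
Nothing blocks M, so it runs from minute 0 to minute 50.
J waits on its own release at minute 10, so it starts at minute 10 and finishes at 10 + 20 = minute 30.
For K: J (finishes minute 30); M (finishes minute 50). Taking the maximum gives a start of minute 50, and it finishes at 50 + 57 = minute 107.
For N: K (finishes minute 107); J (finishes minute 30); O (finishes minute 22). Taking the maximum gives a start of minute 107, and it finishes at 107 + 59 = minute 166.

166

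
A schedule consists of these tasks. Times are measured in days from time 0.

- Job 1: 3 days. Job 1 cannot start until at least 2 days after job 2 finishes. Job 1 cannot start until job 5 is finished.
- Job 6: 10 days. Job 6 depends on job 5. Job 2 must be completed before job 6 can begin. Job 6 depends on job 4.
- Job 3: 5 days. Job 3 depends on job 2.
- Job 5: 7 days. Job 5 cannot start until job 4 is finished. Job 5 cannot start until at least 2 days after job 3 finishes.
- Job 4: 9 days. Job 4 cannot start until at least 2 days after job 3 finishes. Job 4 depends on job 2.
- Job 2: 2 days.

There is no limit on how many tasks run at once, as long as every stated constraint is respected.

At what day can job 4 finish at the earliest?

18

Job 2 can start immediately at day 0; it finishes at day 2.
After job 2 (finishes day 2), job 3 can start at day 2 and finishes at day 7.
Job 4 needs all of job 3 (finishes day 7, plus 2-day gap → day 9); job 2 (finishes day 2). That puts its earliest start at day 9; it finishes at 9 + 9 = day 18.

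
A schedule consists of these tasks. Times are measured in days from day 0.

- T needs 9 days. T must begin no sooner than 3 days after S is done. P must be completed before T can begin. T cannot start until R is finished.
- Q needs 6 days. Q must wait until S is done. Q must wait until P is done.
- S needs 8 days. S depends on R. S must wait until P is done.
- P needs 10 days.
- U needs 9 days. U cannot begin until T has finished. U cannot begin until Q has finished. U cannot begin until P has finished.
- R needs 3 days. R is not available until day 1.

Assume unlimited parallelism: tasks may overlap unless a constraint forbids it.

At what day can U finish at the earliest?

After its own release at day 1, R can start at day 1 and finishes at day 4.
P has no prerequisites, so it starts at day 0 and finishes at day 10.
S cannot start until R (finishes day 4); P (finishes day 10). The controlling bound is day 10, so S finishes at 10 + 8 = day 18.
T cannot start until S (finishes day 18, plus 3-day gap → day 21); P (finishes day 10); R (finishes day 4). The controlling bound is day 21, so T finishes at 21 + 9 = day 30.
Q has to wait for S (finishes day 18); P (finishes day 10). The latest of these is day 18, so Q runs day 18 to 18 + 6 = day 24.
U needs all of T (finishes day 30); Q (finishes day 24); P (finishes day 10). That puts its earliest start at day 30; it finishes at 30 + 9 = day 39.

39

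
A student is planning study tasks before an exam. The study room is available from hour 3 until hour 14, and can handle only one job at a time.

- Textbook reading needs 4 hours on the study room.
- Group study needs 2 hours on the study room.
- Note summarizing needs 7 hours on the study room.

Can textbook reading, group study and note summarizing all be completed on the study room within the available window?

The study room window is 14 − 3 = 11 hours.
Running back to back, the jobs need 4 + 2 + 7 = 13 hours on the study room.
Since 13 > 11, they cannot all fit.

No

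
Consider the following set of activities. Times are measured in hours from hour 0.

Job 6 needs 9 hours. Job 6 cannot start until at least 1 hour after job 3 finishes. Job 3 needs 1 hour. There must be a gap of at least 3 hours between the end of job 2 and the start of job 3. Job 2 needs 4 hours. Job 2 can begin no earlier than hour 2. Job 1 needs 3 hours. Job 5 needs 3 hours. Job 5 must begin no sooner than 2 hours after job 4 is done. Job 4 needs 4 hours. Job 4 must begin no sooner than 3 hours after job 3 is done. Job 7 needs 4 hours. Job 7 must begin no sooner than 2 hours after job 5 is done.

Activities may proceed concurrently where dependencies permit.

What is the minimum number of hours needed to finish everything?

Job 2 waits on its own release at hour 2, so it starts at hour 2 and finishes at 2 + 4 = hour 6.
After job 2 (finishes hour 6, plus 3-hour gap → hour 9), job 3 can start at hour 9 and finishes at hour 10.
After job 3 (finishes hour 10, plus 1-hour gap → hour 11), job 6 can start at hour 11 and finishes at hour 20.
After job 3 (finishes hour 10, plus 3-hour gap → hour 13), job 4 can start at hour 13 and finishes at hour 17.
After job 4 (finishes hour 17, plus 2-hour gap → hour 19), job 5 can start at hour 19 and finishes at hour 22.
After job 5 (finishes hour 22, plus 2-hour gap → hour 24), job 7 can start at hour 24 and finishes at hour 28.
Job 1 has no prerequisites, so it starts at hour 0 and finishes at hour 3.
All tasks are finished once the last one completes. Finish times: Job 1 at 3, Job 2 at 6, Job 3 at 10, Job 4 at 17, Job 5 at 22, Job 6 at 20, Job 7 at 28. The latest is hour 28.

28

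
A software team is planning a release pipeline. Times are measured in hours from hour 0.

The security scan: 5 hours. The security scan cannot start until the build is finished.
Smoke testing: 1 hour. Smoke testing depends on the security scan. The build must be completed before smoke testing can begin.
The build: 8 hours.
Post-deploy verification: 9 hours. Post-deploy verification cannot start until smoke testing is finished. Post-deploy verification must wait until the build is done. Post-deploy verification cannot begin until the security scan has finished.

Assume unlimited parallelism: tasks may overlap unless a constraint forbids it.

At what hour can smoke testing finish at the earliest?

14

The build has no prerequisites, so it starts at hour 0 and finishes at hour 8.
The security scan cannot begin until the build (finishes hour 8). It runs from hour 8 to 8 + 5 = hour 13.
Smoke testing has to wait for the security scan (finishes hour 13); the build (finishes hour 8). The latest of these is hour 13, so smoke testing runs hour 13 to 13 + 1 = hour 14.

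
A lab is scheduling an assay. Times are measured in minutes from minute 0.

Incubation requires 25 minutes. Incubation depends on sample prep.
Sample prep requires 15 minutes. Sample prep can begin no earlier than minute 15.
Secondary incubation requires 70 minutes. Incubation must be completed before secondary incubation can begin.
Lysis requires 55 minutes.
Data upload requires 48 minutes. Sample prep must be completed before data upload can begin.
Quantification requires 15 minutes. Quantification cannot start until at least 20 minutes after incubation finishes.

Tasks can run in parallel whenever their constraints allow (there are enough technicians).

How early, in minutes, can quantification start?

75

After its own release at minute 15, sample prep can start at minute 15 and finishes at minute 30.
Incubation cannot begin until sample prep (finishes minute 30). It runs from minute 30 to 30 + 25 = minute 55.
Quantification waits on incubation (finishes minute 55, plus 20-minute gap → minute 75), so the earliest it can start is minute 75.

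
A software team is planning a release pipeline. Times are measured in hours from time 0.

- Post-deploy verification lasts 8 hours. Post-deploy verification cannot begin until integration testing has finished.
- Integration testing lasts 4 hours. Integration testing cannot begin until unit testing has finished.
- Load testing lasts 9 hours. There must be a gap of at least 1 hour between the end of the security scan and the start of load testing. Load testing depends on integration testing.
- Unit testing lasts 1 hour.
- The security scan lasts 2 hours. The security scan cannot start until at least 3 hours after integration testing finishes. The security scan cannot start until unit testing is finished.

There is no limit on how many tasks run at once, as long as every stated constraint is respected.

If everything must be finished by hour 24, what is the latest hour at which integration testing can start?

5

Load testing has no dependents, so it just needs to finish by hour 24. Starting by 24 − 9 = hour 15 achieves that.
The security scan feeds into load testing (must start by hour 15, minus 1-hour gap → hour 14); so the security scan must finish by hour 14 and therefore start by hour 12.
Post-deploy verification must finish by hour 24; it takes 8 hours, so it must start by 24 − 8 = hour 16.
Integration testing has several dependents: the security scan (must start by hour 12, minus 3-hour gap → hour 9); load testing (must start by hour 15); post-deploy verification (must start by hour 16). The earliest of those limits is hour 9, so integration testing must start by 9 − 4 = hour 5.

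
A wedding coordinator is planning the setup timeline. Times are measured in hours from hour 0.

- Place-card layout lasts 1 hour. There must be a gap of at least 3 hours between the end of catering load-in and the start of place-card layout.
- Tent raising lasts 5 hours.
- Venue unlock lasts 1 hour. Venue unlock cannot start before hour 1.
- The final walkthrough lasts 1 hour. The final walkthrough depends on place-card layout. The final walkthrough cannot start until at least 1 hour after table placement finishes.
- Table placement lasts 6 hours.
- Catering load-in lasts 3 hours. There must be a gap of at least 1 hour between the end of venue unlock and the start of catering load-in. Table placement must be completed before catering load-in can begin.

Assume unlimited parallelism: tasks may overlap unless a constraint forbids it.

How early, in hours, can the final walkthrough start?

Table placement has no prerequisites, so it starts at hour 0 and finishes at hour 6.
Venue unlock waits on its own release at hour 1, so it starts at hour 1 and finishes at 1 + 1 = hour 2.
Catering load-in needs all of venue unlock (finishes hour 2, plus 1-hour gap → hour 3); table placement (finishes hour 6). That puts its earliest start at hour 6; it finishes at 6 + 3 = hour 9.
Place-card layout waits on catering load-in (finishes hour 9, plus 3-hour gap → hour 12), so it starts at hour 12 and finishes at 12 + 1 = hour 13.
The final walkthrough waits on place-card layout (finishes hour 13); table placement (finishes hour 6, plus 1-hour gap → hour 7). The latest of these is hour 13, which is the earliest the final walkthrough can start.

13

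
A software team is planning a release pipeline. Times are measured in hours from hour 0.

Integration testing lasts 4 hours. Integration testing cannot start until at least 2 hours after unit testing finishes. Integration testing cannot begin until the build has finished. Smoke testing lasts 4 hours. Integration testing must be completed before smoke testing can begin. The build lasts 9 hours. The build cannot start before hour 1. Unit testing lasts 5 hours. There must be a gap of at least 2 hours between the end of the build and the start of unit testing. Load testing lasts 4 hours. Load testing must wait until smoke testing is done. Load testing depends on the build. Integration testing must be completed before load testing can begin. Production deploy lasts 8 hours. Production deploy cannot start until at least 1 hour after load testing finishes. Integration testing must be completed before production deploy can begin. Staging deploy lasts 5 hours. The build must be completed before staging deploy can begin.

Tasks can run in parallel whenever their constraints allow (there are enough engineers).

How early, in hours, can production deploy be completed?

After its own release at hour 1, the build can start at hour 1 and finishes at hour 10.
After the build (finishes hour 10, plus 2-hour gap → hour 12), unit testing can start at hour 12 and finishes at hour 17.
Integration testing has to wait for unit testing (finishes hour 17, plus 2-hour gap → hour 19); the build (finishes hour 10). The latest of these is hour 19, so integration testing runs hour 19 to 19 + 4 = hour 23.
After integration testing (finishes hour 23), smoke testing can start at hour 23 and finishes at hour 27.
Load testing cannot start until smoke testing (finishes hour 27); the build (finishes hour 10); integration testing (finishes hour 23). The controlling bound is hour 27, so load testing finishes at 27 + 4 = hour 31.
Production deploy has to wait for load testing (finishes hour 31, plus 1-hour gap → hour 32); integration testing (finishes hour 23). The latest of these is hour 32, so production deploy runs hour 32 to 32 + 8 = hour 40.

40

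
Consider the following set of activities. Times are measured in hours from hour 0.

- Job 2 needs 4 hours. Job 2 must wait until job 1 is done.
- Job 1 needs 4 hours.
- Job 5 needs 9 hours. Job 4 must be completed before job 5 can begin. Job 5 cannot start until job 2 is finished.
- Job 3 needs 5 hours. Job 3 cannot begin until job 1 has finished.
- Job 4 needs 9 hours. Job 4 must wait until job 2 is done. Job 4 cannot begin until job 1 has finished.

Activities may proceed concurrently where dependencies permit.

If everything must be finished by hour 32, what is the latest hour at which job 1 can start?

6

Job 5 must finish by hour 32; it takes 9 hours, so it must start by 32 − 9 = hour 23.
Job 4 has to be done before job 5 (must start by hour 23). That means finishing by hour 23, i.e. starting by 23 − 9 = hour 14.
Job 2 must finish in time for job 4 (must start by hour 14); job 5 (must start by hour 23). The tightest is hour 14, so job 2 must start by 14 − 4 = hour 10.
To finish by hour 32, job 3 (duration 5) must start no later than hour 27.
For job 1: job 2 (must start by hour 10); job 3 (must start by hour 27); job 4 (must start by hour 14). The most restrictive is hour 10; with a 4-hour duration, job 1 must start by hour 6.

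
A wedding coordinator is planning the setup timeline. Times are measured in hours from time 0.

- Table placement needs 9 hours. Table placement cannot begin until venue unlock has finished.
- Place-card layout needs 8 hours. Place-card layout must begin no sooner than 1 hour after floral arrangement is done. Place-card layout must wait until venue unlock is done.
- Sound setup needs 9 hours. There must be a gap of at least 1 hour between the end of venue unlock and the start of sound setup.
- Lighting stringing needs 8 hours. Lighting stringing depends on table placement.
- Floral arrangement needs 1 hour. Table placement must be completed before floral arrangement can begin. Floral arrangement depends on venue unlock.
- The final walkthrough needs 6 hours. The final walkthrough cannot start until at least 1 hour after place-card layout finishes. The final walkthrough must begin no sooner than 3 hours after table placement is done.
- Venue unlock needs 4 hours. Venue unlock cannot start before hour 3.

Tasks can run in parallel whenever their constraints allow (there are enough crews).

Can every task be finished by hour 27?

No

Venue unlock cannot begin until its own release at hour 3. It runs from hour 3 to 3 + 4 = hour 7.
Sound setup cannot begin until venue unlock (finishes hour 7, plus 1-hour gap → hour 8). It runs from hour 8 to 8 + 9 = hour 17.
After venue unlock (finishes hour 7), table placement can start at hour 7 and finishes at hour 16.
After table placement (finishes hour 16), lighting stringing can start at hour 16 and finishes at hour 24.
For floral arrangement: table placement (finishes hour 16); venue unlock (finishes hour 7). Taking the maximum gives a start of hour 16, and it finishes at 16 + 1 = hour 17.
Place-card layout has to wait for floral arrangement (finishes hour 17, plus 1-hour gap → hour 18); venue unlock (finishes hour 7). The latest of these is hour 18, so place-card layout runs hour 18 to 18 + 8 = hour 26.
For the final walkthrough: place-card layout (finishes hour 26, plus 1-hour gap → hour 27); table placement (finishes hour 16, plus 3-hour gap → hour 19). Taking the maximum gives a start of hour 27, and it finishes at 27 + 6 = hour 33.
The earliest everything can be done is hour 33, which is after the deadline of 27, so it is not possible.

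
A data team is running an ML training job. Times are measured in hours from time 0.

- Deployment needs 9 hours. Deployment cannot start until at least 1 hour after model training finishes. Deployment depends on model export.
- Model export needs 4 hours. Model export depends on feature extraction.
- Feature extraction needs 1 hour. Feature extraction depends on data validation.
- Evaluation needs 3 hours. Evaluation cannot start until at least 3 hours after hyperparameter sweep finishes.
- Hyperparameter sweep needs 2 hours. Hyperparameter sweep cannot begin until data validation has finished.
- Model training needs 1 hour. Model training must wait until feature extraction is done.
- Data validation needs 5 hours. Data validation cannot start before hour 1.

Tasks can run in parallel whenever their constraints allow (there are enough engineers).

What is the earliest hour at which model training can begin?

After its own release at hour 1, data validation can start at hour 1 and finishes at hour 6.
Feature extraction waits on data validation (finishes hour 6), so it starts at hour 6 and finishes at 6 + 1 = hour 7.
Model training waits on feature extraction (finishes hour 7), so the earliest it can start is hour 7.

7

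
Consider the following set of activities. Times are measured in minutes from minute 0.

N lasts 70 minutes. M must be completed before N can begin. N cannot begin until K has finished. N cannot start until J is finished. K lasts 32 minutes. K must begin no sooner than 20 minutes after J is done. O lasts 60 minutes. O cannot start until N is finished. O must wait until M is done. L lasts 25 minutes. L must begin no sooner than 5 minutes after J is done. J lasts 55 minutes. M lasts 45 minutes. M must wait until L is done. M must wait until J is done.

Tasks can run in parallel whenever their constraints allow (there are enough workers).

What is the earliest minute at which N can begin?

J can start immediately at minute 0; it finishes at minute 55.
L cannot begin until J (finishes minute 55, plus 5-minute gap → minute 60). It runs from minute 60 to 60 + 25 = minute 85.
M has to wait for L (finishes minute 85); J (finishes minute 55). The latest of these is minute 85, so M runs minute 85 to 85 + 45 = minute 130.
K waits on J (finishes minute 55, plus 20-minute gap → minute 75), so it starts at minute 75 and finishes at 75 + 32 = minute 107.
N waits on M (finishes minute 130); K (finishes minute 107); J (finishes minute 55). The latest of these is minute 130, which is the earliest N can start.

130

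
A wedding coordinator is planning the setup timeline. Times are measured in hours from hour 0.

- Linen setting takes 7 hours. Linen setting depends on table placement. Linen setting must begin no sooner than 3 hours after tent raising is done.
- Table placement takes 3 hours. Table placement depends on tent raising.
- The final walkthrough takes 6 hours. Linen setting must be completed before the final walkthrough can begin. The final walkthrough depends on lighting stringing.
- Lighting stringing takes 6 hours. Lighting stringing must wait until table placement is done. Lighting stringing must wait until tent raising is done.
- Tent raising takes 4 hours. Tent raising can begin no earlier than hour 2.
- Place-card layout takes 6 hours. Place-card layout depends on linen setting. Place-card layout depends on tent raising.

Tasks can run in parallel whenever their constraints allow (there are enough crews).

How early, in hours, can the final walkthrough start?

16

After its own release at hour 2, tent raising can start at hour 2 and finishes at hour 6.
After tent raising (finishes hour 6), table placement can start at hour 6 and finishes at hour 9.
Lighting stringing cannot start until table placement (finishes hour 9); tent raising (finishes hour 6). The controlling bound is hour 9, so lighting stringing finishes at 9 + 6 = hour 15.
Linen setting cannot start until table placement (finishes hour 9); tent raising (finishes hour 6, plus 3-hour gap → hour 9). The controlling bound is hour 9, so linen setting finishes at 9 + 7 = hour 16.
The final walkthrough waits on linen setting (finishes hour 16); lighting stringing (finishes hour 15). The latest of these is hour 16, which is the earliest the final walkthrough can start.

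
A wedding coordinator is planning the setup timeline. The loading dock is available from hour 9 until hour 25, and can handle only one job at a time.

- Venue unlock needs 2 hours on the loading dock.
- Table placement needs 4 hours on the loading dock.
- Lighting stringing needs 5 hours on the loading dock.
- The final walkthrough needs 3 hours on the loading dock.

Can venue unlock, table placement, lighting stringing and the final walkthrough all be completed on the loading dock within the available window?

The loading dock window is 25 − 9 = 16 hours.
Running back to back, the jobs need 2 + 4 + 5 + 3 = 14 hours on the loading dock.
Since 14 ≤ 16, they fit within the window.

Yes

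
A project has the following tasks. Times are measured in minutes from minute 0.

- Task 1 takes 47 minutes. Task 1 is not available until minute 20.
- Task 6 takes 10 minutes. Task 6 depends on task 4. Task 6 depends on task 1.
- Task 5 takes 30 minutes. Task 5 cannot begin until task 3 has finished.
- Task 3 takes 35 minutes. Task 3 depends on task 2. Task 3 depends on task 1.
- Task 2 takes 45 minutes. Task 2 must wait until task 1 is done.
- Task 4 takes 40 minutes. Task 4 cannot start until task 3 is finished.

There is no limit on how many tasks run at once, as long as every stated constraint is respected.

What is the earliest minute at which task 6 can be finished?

197

After its own release at minute 20, task 1 can start at minute 20 and finishes at minute 67.
Task 2 cannot begin until task 1 (finishes minute 67). It runs from minute 67 to 67 + 45 = minute 112.
Task 3 has to wait for task 2 (finishes minute 112); task 1 (finishes minute 67). The latest of these is minute 112, so task 3 runs minute 112 to 112 + 35 = minute 147.
Task 4 cannot begin until task 3 (finishes minute 147). It runs from minute 147 to 147 + 40 = minute 187.
Task 6 needs all of task 4 (finishes minute 187); task 1 (finishes minute 67). That puts its earliest start at minute 187; it finishes at 187 + 10 = minute 197.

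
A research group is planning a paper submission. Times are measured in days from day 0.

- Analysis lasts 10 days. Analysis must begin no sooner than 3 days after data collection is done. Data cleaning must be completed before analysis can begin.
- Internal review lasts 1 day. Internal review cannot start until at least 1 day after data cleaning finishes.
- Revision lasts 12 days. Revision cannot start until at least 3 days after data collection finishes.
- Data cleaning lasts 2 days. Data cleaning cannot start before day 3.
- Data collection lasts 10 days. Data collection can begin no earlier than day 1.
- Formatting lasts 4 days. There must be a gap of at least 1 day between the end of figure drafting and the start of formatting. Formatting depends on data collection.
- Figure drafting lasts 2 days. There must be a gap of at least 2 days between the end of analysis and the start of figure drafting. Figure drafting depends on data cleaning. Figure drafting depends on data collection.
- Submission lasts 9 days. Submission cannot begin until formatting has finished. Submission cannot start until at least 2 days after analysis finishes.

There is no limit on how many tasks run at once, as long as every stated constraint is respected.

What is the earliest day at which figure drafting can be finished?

Data cleaning cannot begin until its own release at day 3. It runs from day 3 to 3 + 2 = day 5.
Data collection cannot begin until its own release at day 1. It runs from day 1 to 1 + 10 = day 11.
Analysis cannot start until data collection (finishes day 11, plus 3-day gap → day 14); data cleaning (finishes day 5). The controlling bound is day 14, so analysis finishes at 14 + 10 = day 24.
For figure drafting: analysis (finishes day 24, plus 2-day gap → day 26); data cleaning (finishes day 5); data collection (finishes day 11). Taking the maximum gives a start of day 26, and it finishes at 26 + 2 = day 28.

28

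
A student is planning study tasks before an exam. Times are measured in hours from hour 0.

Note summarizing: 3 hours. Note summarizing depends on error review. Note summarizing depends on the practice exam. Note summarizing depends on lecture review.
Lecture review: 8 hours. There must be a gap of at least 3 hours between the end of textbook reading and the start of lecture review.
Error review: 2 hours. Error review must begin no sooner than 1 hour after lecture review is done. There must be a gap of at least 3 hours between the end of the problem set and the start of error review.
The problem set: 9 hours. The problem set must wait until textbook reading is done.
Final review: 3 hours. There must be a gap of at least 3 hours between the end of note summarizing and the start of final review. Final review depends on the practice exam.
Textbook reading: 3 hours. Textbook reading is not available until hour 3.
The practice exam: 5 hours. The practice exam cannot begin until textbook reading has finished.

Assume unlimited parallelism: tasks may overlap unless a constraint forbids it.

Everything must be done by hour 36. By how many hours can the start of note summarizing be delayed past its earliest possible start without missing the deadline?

7

Textbook reading cannot begin until its own release at hour 3. It runs from hour 3 to 3 + 3 = hour 6.
After textbook reading (finishes hour 6), the practice exam can start at hour 6 and finishes at hour 11.
The problem set waits on textbook reading (finishes hour 6), so it starts at hour 6 and finishes at 6 + 9 = hour 15.
Lecture review waits on textbook reading (finishes hour 6, plus 3-hour gap → hour 9), so it starts at hour 9 and finishes at 9 + 8 = hour 17.
Error review has to wait for lecture review (finishes hour 17, plus 1-hour gap → hour 18); the problem set (finishes hour 15, plus 3-hour gap → hour 18). The latest of these is hour 18, so error review runs hour 18 to 18 + 2 = hour 20.
For note summarizing: error review (finishes hour 20); the practice exam (finishes hour 11); lecture review (finishes hour 17). Taking the maximum gives a start of hour 20, and it finishes at 20 + 3 = hour 23.

Working backward from the deadline:
To finish by hour 36, final review (duration 3) must start no later than hour 33.
Note summarizing has to be done before final review (must start by hour 33, minus 3-hour gap → hour 30). That means finishing by hour 30, i.e. starting by 30 − 3 = hour 27.
So note summarizing can start as early as hour 20 and as late as hour 27, giving 27 − 20 = 7 hours of slack.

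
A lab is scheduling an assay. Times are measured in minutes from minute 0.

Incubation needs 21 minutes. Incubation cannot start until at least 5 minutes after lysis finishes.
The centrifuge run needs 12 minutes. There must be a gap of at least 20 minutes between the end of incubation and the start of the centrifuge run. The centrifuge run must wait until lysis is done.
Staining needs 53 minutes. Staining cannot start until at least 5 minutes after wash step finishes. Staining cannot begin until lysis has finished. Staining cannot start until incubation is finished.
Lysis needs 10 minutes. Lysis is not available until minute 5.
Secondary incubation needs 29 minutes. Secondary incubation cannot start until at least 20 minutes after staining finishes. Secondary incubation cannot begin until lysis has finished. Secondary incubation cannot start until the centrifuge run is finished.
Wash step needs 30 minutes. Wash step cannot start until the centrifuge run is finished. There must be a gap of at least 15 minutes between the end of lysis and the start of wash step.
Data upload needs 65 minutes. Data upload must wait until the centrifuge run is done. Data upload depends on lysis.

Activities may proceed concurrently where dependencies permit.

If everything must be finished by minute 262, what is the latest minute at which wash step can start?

125

Nothing follows secondary incubation; the deadline of minute 262 is its only limit. It must start by 262 − 29 = minute 233.
Staining must finish before secondary incubation (must start by minute 233, minus 20-minute gap → minute 213). With a 53-minute duration, staining must start by 213 − 53 = minute 160.
Since staining (must start by minute 160, minus 5-minute gap → minute 155) depends on it, wash step must finish by minute 155. Backing off its 30-minute duration gives a latest start of minute 125.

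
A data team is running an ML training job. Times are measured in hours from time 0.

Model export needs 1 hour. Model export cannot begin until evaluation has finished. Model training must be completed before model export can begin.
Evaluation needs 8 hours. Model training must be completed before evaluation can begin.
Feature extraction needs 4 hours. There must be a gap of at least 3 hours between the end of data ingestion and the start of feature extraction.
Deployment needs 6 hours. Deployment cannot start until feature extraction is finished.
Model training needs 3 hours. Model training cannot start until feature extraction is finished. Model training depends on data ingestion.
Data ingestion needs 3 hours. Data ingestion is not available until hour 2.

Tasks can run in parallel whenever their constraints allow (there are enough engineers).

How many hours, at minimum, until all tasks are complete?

Data ingestion waits on its own release at hour 2, so it starts at hour 2 and finishes at 2 + 3 = hour 5.
Feature extraction waits on data ingestion (finishes hour 5, plus 3-hour gap → hour 8), so it starts at hour 8 and finishes at 8 + 4 = hour 12.
Deployment waits on feature extraction (finishes hour 12), so it starts at hour 12 and finishes at 12 + 6 = hour 18.
Model training has to wait for feature extraction (finishes hour 12); data ingestion (finishes hour 5). The latest of these is hour 12, so model training runs hour 12 to 12 + 3 = hour 15.
After model training (finishes hour 15), evaluation can start at hour 15 and finishes at hour 23.
Model export needs all of evaluation (finishes hour 23); model training (finishes hour 15). That puts its earliest start at hour 23; it finishes at 23 + 1 = hour 24.
All tasks are finished once the last one completes. Finish times: Data ingestion at 5, Feature extraction at 12, Model training at 15, Evaluation at 23, Model export at 24, Deployment at 18. The latest is hour 24.

24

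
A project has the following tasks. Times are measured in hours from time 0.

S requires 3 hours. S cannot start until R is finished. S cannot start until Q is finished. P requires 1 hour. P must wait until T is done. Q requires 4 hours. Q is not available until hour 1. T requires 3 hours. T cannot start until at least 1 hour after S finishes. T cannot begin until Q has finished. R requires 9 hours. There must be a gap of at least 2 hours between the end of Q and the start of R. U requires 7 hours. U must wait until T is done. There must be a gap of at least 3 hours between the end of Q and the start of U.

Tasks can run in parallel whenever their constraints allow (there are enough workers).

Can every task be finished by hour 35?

After its own release at hour 1, Q can start at hour 1 and finishes at hour 5.
R cannot begin until Q (finishes hour 5, plus 2-hour gap → hour 7). It runs from hour 7 to 7 + 9 = hour 16.
For S: R (finishes hour 16); Q (finishes hour 5). Taking the maximum gives a start of hour 16, and it finishes at 16 + 3 = hour 19.
T cannot start until S (finishes hour 19, plus 1-hour gap → hour 20); Q (finishes hour 5). The controlling bound is hour 20, so T finishes at 20 + 3 = hour 23.
U needs all of T (finishes hour 23); Q (finishes hour 5, plus 3-hour gap → hour 8). That puts its earliest start at hour 23; it finishes at 23 + 7 = hour 30.
After T (finishes hour 23), P can start at hour 23 and finishes at hour 24.
Every task is finished by hour 30, which is no later than the deadline of 35, so the schedule is feasible.

Yes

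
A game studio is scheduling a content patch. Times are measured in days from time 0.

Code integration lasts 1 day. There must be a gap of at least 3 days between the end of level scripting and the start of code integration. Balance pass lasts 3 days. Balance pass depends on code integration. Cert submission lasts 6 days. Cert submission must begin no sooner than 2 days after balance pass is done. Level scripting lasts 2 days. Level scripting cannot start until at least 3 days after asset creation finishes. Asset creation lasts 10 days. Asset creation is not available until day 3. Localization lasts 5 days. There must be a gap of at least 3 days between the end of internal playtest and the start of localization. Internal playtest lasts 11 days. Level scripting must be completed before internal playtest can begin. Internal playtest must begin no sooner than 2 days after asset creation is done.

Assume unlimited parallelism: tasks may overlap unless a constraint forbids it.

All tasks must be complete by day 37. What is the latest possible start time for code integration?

25

Nothing follows cert submission; the deadline of day 37 is its only limit. It must start by 37 − 6 = day 31.
Balance pass has to be done before cert submission (must start by day 31, minus 2-day gap → day 29). That means finishing by day 29, i.e. starting by 29 − 3 = day 26.
Code integration must finish before balance pass (must start by day 26). With a 1-day duration, code integration must start by 26 − 1 = day 25.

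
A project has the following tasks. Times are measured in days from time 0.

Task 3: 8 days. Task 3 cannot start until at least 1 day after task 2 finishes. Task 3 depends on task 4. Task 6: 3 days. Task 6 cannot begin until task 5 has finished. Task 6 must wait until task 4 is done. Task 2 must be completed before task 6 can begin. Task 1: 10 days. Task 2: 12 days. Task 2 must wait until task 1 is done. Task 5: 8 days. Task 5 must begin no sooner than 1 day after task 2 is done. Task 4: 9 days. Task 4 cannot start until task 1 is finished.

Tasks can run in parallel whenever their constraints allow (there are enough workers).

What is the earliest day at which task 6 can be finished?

34

Task 1 can start immediately at day 0; it finishes at day 10.
Task 4 waits on task 1 (finishes day 10), so it starts at day 10 and finishes at 10 + 9 = day 19.
After task 1 (finishes day 10), task 2 can start at day 10 and finishes at day 22.
After task 2 (finishes day 22, plus 1-day gap → day 23), task 5 can start at day 23 and finishes at day 31.
Task 6 needs all of task 5 (finishes day 31); task 4 (finishes day 19); task 2 (finishes day 22). That puts its earliest start at day 31; it finishes at 31 + 3 = day 34.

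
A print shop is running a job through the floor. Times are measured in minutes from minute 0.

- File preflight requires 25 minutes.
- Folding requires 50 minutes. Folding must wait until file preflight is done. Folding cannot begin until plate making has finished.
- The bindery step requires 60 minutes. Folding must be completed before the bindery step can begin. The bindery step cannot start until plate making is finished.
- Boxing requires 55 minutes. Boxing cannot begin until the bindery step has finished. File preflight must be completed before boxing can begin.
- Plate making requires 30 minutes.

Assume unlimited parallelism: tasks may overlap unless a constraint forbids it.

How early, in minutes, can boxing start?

Plate making has no prerequisites, so it starts at minute 0 and finishes at minute 30.
File preflight has no prerequisites, so it starts at minute 0 and finishes at minute 25.
For folding: file preflight (finishes minute 25); plate making (finishes minute 30). Taking the maximum gives a start of minute 30, and it finishes at 30 + 50 = minute 80.
The bindery step has to wait for folding (finishes minute 80); plate making (finishes minute 30). The latest of these is minute 80, so the bindery step runs minute 80 to 80 + 60 = minute 140.
Boxing waits on the bindery step (finishes minute 140); file preflight (finishes minute 25). The latest of these is minute 140, which is the earliest boxing can start.

140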